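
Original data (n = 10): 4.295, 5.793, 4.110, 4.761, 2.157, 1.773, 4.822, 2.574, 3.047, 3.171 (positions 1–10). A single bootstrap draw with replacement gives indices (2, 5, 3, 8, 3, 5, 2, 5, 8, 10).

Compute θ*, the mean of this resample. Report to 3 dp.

θ* = 3.460

Resample values: 5.793, 2.157, 4.110, 2.574, 4.110, 2.157, 5.793, 2.157, 2.574, 3.171.
Mean = (5.793 + 2.157 + 4.110 + 2.574 + 4.110 + 2.157 + 5.793 + 2.157 + 2.574 + 3.171) / 10 = 34.5960 / 10 = 3.460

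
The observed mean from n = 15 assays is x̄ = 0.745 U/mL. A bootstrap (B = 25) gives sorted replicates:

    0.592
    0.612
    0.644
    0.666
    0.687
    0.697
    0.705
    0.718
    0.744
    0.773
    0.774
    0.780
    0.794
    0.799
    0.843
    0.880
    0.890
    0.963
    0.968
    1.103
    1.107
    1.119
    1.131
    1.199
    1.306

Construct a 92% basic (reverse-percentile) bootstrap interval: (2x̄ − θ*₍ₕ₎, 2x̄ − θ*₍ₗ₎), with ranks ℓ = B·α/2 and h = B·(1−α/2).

Percentile endpoints at ranks 1 and 24: θ*₍1₎ = 0.592, θ*₍24₎ = 1.199.
Basic interval reflects these around x̄:
  lower = 2 × 0.745 − 1.199 = 0.291
  upper = 2 × 0.745 − 0.592 = 0.898

(0.291, 0.898)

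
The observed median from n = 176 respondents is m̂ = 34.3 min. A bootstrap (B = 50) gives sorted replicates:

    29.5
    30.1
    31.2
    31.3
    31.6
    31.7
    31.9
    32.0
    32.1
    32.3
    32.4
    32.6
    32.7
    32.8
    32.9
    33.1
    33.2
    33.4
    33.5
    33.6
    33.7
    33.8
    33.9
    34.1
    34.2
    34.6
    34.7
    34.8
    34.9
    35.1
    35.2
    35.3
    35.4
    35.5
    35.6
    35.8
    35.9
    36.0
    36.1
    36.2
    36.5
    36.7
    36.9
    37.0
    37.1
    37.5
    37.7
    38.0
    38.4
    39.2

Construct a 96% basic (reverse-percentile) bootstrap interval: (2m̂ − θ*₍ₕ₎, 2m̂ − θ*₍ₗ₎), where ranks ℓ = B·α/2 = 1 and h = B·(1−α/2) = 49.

(30.2, 39.1)

Percentile endpoints at ranks 1 and 49: θ*₍1₎ = 29.5, θ*₍49₎ = 38.4.
Basic interval reflects these around m̂:
  lower = 2 × 34.3 − 38.4 = 30.2
  upper = 2 × 34.3 − 29.5 = 39.1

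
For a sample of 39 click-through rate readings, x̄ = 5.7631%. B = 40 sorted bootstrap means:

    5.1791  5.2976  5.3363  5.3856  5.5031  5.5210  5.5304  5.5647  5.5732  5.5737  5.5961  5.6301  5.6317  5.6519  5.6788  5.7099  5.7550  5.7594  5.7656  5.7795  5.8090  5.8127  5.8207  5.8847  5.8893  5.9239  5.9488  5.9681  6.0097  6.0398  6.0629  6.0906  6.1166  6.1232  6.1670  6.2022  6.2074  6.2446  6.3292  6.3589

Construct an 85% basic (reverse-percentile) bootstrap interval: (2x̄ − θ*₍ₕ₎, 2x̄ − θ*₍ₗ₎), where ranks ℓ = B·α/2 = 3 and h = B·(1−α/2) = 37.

Percentile endpoints at ranks 3 and 37: θ*₍3₎ = 5.3363, θ*₍37₎ = 6.2074.
Basic interval reflects these around x̄:
  lower = 2 × 5.7631 − 6.2074 = 5.3188
  upper = 2 × 5.7631 − 5.3363 = 6.1899

(5.3188, 6.1899)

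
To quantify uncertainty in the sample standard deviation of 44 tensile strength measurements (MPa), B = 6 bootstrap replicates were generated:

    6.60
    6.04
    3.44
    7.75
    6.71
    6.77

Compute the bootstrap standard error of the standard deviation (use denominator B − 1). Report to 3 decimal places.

SE* = 1.469

Bootstrap SE is the standard deviation of the 6 replicate standard deviations.
Mean of replicates: (6.60 + 6.04 + 3.44 + 7.75 + 6.71 + 6.77) / 6 = 37.3100 / 6 = 6.2183
Sum of squared deviations: (+0.3817)² + (−0.1783)² + (−2.7783)² + (+1.5317)² + (+0.4917)² + (+0.5517)² = 10.7887
Variance = 10.7887 / 5 = 2.1577
SE* = √2.1577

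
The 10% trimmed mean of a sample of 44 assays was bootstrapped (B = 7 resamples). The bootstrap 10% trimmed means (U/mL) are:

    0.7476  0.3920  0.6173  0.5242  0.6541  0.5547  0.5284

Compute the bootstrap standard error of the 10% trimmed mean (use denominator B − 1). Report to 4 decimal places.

Bootstrap SE is the standard deviation of the 7 replicate 10% trimmed means.
Mean of replicates: (0.7476 + 0.3920 + 0.6173 + 0.5242 + 0.6541 + 0.5547 + 0.5284) / 7 = 4.01830 / 7 = 0.57404
Sum of squared deviations: (+0.17356)² + (−0.18204)² + (+0.04326)² + (−0.04984)² + (+0.08006)² + (−0.01934)² + (−0.04564)² = 0.07648
Variance = 0.07648 / 6 = 0.01275
SE* = √0.01275

SE* = 0.1129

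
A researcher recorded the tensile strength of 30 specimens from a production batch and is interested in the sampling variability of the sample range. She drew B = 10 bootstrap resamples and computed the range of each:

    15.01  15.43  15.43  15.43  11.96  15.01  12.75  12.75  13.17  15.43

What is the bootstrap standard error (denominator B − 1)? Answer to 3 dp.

SE* = 1.400

Bootstrap SE is the standard deviation of the 10 replicate ranges.
Mean of replicates: (15.01 + 15.43 + 15.43 + 15.43 + 11.96 + 15.01 + 12.75 + 12.75 + 13.17 + 15.43) / 10 = 142.3700 / 10 = 14.2370
Sum of squared deviations: (+0.7730)² + (+1.1930)² + (+1.1930)² + (+1.1930)² + (−2.2770)² + (+0.7730)² + (−1.4870)² + (−1.4870)² + (−1.0670)² + (+1.1930)² = 17.6336
Variance = 17.6336 / 9 = 1.9593
SE* = √1.9593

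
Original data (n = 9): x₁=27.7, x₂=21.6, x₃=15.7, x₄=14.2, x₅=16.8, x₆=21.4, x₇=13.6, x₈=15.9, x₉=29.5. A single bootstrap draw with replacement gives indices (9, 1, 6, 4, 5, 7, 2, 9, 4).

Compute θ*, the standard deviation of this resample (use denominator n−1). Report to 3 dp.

θ* = 6.659

Resample values: 29.5, 27.7, 21.4, 14.2, 16.8, 13.6, 21.6, 29.5, 14.2.
Mean = 20.9444; sum of squared deviations = 354.7622
s² = 354.7622 / 8 = 44.3453
s = √44.3453 = 6.659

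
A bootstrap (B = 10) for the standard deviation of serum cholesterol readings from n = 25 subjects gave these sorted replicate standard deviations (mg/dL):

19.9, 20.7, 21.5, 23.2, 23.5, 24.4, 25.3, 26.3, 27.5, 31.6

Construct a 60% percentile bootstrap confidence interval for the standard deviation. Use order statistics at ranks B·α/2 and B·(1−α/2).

α = 0.40; lower rank = 10 × 0.200 = 2; upper rank = 10 × 0.800 = 8.
The 2nd smallest replicate is 20.7; the 8th is 26.3.

(20.7, 26.3)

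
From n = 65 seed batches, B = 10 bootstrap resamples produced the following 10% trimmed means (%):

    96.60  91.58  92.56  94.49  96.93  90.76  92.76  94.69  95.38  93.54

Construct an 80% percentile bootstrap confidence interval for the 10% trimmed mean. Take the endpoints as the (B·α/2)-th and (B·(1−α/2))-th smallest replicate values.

(90.76, 96.60)

Sorted replicates: 90.76, 91.58, 92.56, 92.76, 93.54, 94.49, 94.69, 95.38, 96.60, 96.93
α = 0.20; lower rank = 10 × 0.100 = 1; upper rank = 10 × 0.900 = 9.
The 1st smallest replicate is 90.76; the 9th is 96.60.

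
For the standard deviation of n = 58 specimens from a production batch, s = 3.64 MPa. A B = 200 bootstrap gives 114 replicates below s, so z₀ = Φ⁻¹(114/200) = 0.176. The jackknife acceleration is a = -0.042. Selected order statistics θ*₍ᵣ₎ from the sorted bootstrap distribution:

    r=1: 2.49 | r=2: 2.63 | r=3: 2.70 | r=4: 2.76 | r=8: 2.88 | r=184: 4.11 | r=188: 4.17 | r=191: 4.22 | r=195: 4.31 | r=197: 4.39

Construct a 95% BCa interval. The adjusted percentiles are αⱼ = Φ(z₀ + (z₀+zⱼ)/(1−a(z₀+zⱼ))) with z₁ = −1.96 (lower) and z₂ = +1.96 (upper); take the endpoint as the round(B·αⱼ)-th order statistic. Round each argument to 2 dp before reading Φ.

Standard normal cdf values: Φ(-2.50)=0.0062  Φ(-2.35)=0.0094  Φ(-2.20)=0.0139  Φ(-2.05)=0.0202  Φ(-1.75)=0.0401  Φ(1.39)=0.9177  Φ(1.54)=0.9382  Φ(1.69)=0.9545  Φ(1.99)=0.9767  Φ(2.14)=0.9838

Lower: z₀ + z₁ = 0.176 + (-1.960) = -1.784; 1 − a(z₀+z₁) = 1 − (-0.042)(-1.784) = 0.9251; argument = 0.176 + (-1.784)/0.9251 = -1.7525 → -1.75.
α₁ = Φ(-1.75) = 0.0401; rank = round(200 × 0.0401) = 8; θ*₍8₎ = 2.88.
Upper: z₀ + z₂ = 2.136; 1 − a(z₀+z₂) = 1.0897; argument = 2.1362 → 2.14; α₂ = 0.9838; rank = 197; θ*₍197₎ = 4.39.

(2.88, 4.39)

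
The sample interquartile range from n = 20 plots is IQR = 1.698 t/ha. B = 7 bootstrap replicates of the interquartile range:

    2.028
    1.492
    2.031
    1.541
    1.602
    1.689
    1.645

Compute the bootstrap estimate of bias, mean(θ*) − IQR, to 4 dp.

bias = +0.0203

mean(θ*) = (2.028 + 1.492 + 2.031 + 1.541 + 1.602 + 1.689 + 1.645) / 7 = 1.71829
bias = 1.71829 − 1.698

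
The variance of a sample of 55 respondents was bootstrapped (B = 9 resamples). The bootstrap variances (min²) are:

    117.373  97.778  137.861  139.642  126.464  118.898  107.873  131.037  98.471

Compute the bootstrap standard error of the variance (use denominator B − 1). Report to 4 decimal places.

Bootstrap SE is the standard deviation of the 9 replicate variances.
Mean of replicates: (117.373 + 97.778 + 137.861 + 139.642 + 126.464 + 118.898 + 107.873 + 131.037 + 98.471) / 9 = 1075.39700 / 9 = 119.48856
Sum of squared deviations: (−2.11556)² + (−21.71056)² + (+18.37244)² + (+20.15344)² + (+6.97544)² + (−0.59056)² + (−11.61556)² + (+11.54844)² + (−21.01756)² = 1978.56276
Variance = 1978.56276 / 8 = 247.32034
SE* = √247.32034

SE* = 15.7264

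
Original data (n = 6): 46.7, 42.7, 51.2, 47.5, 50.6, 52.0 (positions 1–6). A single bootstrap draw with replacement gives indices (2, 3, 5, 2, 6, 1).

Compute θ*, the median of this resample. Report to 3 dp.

θ* = 48.650

Resample values: 42.7, 51.2, 50.6, 42.7, 52.0, 46.7.
Sorted: 42.7, 42.7, 46.7, 50.6, 51.2, 52.0
Median = average of the two middle values = 48.650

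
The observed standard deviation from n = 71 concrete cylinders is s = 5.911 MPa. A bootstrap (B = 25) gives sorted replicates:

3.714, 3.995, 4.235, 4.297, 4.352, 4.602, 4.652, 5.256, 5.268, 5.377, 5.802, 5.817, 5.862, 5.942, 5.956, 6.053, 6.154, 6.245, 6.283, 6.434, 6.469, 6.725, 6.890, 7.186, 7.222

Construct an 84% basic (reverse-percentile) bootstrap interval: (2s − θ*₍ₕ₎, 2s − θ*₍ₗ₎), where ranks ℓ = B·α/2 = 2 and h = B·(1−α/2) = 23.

Percentile endpoints at ranks 2 and 23: θ*₍2₎ = 3.995, θ*₍23₎ = 6.890.
Basic interval reflects these around s:
  lower = 2 × 5.911 − 6.890 = 4.932
  upper = 2 × 5.911 − 3.995 = 7.827

(4.932, 7.827)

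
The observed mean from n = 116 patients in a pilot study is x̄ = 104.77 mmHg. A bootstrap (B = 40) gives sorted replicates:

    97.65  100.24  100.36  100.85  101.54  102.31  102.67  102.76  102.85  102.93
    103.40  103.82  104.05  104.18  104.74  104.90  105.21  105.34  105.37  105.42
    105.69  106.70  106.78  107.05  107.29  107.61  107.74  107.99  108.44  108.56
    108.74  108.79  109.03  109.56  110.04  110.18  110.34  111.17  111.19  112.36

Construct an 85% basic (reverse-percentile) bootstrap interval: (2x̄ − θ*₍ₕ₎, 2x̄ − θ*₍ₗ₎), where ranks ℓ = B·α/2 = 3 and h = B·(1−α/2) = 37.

(99.20, 109.18)

Percentile endpoints at ranks 3 and 37: θ*₍3₎ = 100.36, θ*₍37₎ = 110.34.
Basic interval reflects these around x̄:
  lower = 2 × 104.77 − 110.34 = 99.20
  upper = 2 × 104.77 − 100.36 = 109.18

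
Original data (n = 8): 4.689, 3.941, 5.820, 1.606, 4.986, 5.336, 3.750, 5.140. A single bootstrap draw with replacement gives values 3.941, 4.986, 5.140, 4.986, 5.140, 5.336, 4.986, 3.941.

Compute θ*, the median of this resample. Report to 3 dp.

Sorted: 3.941, 3.941, 4.986, 4.986, 4.986, 5.140, 5.140, 5.336
Median = average of the two middle values = 4.986

θ* = 4.986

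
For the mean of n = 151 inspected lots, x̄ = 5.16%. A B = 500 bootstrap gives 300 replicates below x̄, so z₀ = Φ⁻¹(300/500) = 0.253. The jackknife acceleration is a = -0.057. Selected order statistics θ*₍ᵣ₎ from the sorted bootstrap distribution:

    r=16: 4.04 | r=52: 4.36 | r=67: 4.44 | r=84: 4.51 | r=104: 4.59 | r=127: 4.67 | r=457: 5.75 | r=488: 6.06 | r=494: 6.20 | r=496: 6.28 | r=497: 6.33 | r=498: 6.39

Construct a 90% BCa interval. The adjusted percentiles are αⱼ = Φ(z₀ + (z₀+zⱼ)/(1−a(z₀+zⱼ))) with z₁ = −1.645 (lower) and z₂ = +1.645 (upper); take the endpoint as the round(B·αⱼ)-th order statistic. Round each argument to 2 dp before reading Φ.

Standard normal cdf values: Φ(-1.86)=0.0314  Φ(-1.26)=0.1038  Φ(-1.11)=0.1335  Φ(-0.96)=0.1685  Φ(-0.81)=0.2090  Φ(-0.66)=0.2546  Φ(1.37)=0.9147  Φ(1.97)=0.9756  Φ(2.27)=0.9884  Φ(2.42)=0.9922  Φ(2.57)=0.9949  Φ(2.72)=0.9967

Lower: z₀ + z₁ = 0.253 + (-1.645) = -1.392; 1 − a(z₀+z₁) = 1 − (-0.057)(-1.392) = 0.9207; argument = 0.253 + (-1.392)/0.9207 = -1.2590 → -1.26.
α₁ = Φ(-1.26) = 0.1038; rank = round(500 × 0.1038) = 52; θ*₍52₎ = 4.36.
Upper: z₀ + z₂ = 1.898; 1 − a(z₀+z₂) = 1.1082; argument = 1.9657 → 1.97; α₂ = 0.9756; rank = 488; θ*₍488₎ = 6.06.

(4.36, 6.06)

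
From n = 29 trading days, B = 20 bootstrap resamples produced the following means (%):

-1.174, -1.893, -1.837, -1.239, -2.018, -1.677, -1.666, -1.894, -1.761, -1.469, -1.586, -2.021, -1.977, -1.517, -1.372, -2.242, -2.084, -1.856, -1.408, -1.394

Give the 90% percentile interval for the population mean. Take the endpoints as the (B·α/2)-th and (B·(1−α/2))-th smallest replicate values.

Sorted replicates: -2.242, -2.084, -2.021, -2.018, -1.977, -1.894, -1.893, -1.856, -1.837, -1.761, -1.677, -1.666, -1.586, -1.517, -1.469, -1.408, -1.394, -1.372, -1.239, -1.174
α = 0.10; lower rank = 20 × 0.050 = 1; upper rank = 20 × 0.950 = 19.
The 1st smallest replicate is -2.242; the 19th is -1.239.

(-2.242, -1.239)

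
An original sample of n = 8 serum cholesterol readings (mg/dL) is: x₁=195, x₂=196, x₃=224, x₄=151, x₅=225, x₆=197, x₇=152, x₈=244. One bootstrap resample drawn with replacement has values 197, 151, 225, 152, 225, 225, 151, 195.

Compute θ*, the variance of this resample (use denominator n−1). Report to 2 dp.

θ* = 1176.41

Mean = 190.1250; sum of squared deviations = 8234.8750
s² = 8234.8750 / 7 = 1176.4107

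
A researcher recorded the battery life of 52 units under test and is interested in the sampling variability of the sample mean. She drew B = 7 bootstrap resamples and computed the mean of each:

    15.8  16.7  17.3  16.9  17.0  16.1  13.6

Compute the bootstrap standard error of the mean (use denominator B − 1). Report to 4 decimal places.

Bootstrap SE is the standard deviation of the 7 replicate means.
Mean of replicates: (15.8 + 16.7 + 17.3 + 16.9 + 17.0 + 16.1 + 13.6) / 7 = 113.40000 / 7 = 16.20000
Sum of squared deviations: (−0.40000)² + (+0.50000)² + (+1.10000)² + (+0.70000)² + (+0.80000)² + (−0.10000)² + (−2.60000)² = 9.52000
Variance = 9.52000 / 6 = 1.58667
SE* = √1.58667

SE* = 1.2596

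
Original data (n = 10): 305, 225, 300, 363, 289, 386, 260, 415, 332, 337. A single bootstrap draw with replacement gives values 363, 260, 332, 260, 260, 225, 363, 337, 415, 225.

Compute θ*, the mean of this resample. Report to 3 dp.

Mean = (363 + 260 + 332 + 260 + 260 + 225 + 363 + 337 + 415 + 225) / 10 = 3040.0 / 10 = 304.000

θ* = 304.000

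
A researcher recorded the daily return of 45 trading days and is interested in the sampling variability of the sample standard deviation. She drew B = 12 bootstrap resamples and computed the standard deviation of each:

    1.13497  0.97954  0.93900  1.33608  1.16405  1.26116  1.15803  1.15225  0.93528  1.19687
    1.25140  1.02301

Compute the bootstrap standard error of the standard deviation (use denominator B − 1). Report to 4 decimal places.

Bootstrap SE is the standard deviation of the 12 replicate standard deviations.
Mean of replicates: (1.13497 + 0.97954 + 0.93900 + 1.33608 + 1.16405 + 1.26116 + 1.15803 + 1.15225 + 0.93528 + 1.19687 + 1.25140 + 1.02301) / 12 = 13.531640 / 12 = 1.127637
Sum of squared deviations: (+0.007333)² + (−0.148097)² + (−0.188637)² + (+0.208443)² + (+0.036413)² + (+0.133523)² + (+0.030393)² + (+0.024613)² + (−0.192357)² + (+0.069233)² + (+0.123763)² + (−0.104627)² = 0.189761
Variance = 0.189761 / 11 = 0.017251
SE* = √0.017251

SE* = 0.1313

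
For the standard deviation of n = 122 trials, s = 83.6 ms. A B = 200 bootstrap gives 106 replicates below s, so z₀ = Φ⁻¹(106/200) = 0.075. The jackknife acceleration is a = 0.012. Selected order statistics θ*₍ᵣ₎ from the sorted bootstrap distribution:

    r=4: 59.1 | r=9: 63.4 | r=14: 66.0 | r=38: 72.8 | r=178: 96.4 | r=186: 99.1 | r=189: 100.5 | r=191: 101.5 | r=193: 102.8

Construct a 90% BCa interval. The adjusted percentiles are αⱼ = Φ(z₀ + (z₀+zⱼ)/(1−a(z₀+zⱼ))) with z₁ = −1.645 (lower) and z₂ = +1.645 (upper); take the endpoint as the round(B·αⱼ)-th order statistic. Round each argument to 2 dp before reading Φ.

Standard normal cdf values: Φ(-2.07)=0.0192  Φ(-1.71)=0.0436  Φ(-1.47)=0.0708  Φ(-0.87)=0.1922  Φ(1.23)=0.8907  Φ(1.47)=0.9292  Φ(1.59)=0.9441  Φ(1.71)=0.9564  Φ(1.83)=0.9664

(66.0, 102.8)

Lower: z₀ + z₁ = 0.075 + (-1.645) = -1.570; 1 − a(z₀+z₁) = 1 − (0.012)(-1.570) = 1.0188; argument = 0.075 + (-1.570)/1.0188 = -1.4660 → -1.47.
α₁ = Φ(-1.47) = 0.0708; rank = round(200 × 0.0708) = 14; θ*₍14₎ = 66.0.
Upper: z₀ + z₂ = 1.720; 1 − a(z₀+z₂) = 0.9794; argument = 1.8312 → 1.83; α₂ = 0.9664; rank = 193; θ*₍193₎ = 102.8.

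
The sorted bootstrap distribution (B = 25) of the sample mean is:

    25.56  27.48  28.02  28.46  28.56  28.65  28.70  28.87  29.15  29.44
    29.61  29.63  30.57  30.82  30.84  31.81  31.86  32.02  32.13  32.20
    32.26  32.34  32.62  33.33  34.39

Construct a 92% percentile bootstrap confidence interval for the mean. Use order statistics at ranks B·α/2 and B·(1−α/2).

(25.56, 33.33)

α = 0.08; lower rank = 25 × 0.040 = 1; upper rank = 25 × 0.960 = 24.
The 1st smallest replicate is 25.56; the 24th is 33.33.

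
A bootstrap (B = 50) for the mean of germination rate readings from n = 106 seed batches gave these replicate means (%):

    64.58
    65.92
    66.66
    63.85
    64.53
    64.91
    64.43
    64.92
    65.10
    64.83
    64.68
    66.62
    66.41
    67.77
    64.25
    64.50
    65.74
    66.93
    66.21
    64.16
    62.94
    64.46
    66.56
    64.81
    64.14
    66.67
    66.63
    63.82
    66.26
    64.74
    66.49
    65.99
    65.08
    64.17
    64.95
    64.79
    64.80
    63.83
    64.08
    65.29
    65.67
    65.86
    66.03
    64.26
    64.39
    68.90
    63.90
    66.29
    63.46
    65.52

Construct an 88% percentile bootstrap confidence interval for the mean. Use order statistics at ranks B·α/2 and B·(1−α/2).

Sorted replicates: 62.94, 63.46, 63.82, 63.83, 63.85, 63.90, 64.08, 64.14, 64.16, 64.17, 64.25, 64.26, 64.39, 64.43, 64.46, 64.50, 64.53, 64.58, 64.68, 64.74, 64.79, 64.80, 64.81, 64.83, 64.91, 64.92, 64.95, 65.08, 65.10, 65.29, 65.52, 65.67, 65.74, 65.86, 65.92, 65.99, 66.03, 66.21, 66.26, 66.29, 66.41, 66.49, 66.56, 66.62, 66.63, 66.66, 66.67, 66.93, 67.77, 68.90
α = 0.12; lower rank = 50 × 0.060 = 3; upper rank = 50 × 0.940 = 47.
The 3rd smallest replicate is 63.82; the 47th is 66.67.

(63.82, 66.67)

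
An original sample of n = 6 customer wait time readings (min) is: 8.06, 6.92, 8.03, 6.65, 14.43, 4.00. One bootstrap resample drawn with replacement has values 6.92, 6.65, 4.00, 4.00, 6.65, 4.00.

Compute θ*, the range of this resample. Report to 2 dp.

Range = 6.92 − 4.00 = 2.92

θ* = 2.92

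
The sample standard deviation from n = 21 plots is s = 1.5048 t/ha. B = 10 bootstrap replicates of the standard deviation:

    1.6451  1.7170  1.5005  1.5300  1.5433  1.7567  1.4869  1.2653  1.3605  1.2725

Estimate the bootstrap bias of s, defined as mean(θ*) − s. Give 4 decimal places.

bias = +0.0030

mean(θ*) = (1.6451 + 1.7170 + 1.5005 + 1.5300 + 1.5433 + 1.7567 + 1.4869 + 1.2653 + 1.3605 + 1.2725) / 10 = 1.50778
bias = 1.50778 − 1.5048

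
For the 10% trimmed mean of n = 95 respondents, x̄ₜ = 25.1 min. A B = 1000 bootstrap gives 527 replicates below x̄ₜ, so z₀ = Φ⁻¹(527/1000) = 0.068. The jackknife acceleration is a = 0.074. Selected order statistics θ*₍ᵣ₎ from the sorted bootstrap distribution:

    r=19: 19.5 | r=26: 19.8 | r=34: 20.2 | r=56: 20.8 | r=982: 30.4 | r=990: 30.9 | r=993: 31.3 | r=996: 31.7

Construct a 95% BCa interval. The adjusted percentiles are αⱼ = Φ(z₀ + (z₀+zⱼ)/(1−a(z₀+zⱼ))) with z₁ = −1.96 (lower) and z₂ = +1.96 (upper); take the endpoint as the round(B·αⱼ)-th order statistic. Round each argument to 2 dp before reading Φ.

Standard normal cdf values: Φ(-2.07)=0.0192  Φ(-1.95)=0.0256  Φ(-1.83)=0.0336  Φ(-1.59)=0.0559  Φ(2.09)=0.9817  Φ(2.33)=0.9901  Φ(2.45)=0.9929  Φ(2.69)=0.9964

Lower: z₀ + z₁ = 0.068 + (-1.960) = -1.892; 1 − a(z₀+z₁) = 1 − (0.074)(-1.892) = 1.1400; argument = 0.068 + (-1.892)/1.1400 = -1.5916 → -1.59.
α₁ = Φ(-1.59) = 0.0559; rank = round(1000 × 0.0559) = 56; θ*₍56₎ = 20.8.
Upper: z₀ + z₂ = 2.028; 1 − a(z₀+z₂) = 0.8499; argument = 2.4541 → 2.45; α₂ = 0.9929; rank = 993; θ*₍993₎ = 31.3.

(20.8, 31.3)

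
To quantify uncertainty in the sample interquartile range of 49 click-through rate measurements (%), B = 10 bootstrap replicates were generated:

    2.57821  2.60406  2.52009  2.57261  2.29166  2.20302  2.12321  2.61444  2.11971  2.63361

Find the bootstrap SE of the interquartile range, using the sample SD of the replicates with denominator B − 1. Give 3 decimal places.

SE* = 0.215

Bootstrap SE is the standard deviation of the 10 replicate interquartile ranges.
Mean of replicates: (2.57821 + 2.60406 + 2.52009 + 2.57261 + 2.29166 + 2.20302 + 2.12321 + 2.61444 + 2.11971 + 2.63361) / 10 = 24.260620 / 10 = 2.426062
Sum of squared deviations: (+0.152148)² + (+0.177998)² + (+0.094028)² + (+0.146548)² + (−0.134402)² + (−0.223042)² + (−0.302852)² + (+0.188378)² + (−0.306352)² + (+0.207548)² = 0.417095
Variance = 0.417095 / 9 = 0.046344
SE* = √0.046344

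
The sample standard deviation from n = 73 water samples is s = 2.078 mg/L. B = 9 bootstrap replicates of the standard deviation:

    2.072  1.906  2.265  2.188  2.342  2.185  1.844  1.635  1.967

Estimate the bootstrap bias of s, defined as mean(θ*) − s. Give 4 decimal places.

mean(θ*) = (2.072 + 1.906 + 2.265 + 2.188 + 2.342 + 2.185 + 1.844 + 1.635 + 1.967) / 9 = 2.04489
bias = 2.04489 − 2.078

bias = −0.0331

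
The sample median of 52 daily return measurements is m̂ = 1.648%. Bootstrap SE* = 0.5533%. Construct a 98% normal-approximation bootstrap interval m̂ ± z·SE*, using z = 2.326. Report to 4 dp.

Margin = 2.326 × 0.5533 = 1.28698
Interval: 1.648 ± 1.28698

(0.3610, 2.9350)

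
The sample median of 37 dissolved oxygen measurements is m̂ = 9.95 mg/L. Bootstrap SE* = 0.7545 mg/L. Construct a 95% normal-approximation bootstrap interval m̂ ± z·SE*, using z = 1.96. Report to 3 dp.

Margin = 1.96 × 0.7545 = 1.4788
Interval: 9.95 ± 1.4788

(8.471, 11.429)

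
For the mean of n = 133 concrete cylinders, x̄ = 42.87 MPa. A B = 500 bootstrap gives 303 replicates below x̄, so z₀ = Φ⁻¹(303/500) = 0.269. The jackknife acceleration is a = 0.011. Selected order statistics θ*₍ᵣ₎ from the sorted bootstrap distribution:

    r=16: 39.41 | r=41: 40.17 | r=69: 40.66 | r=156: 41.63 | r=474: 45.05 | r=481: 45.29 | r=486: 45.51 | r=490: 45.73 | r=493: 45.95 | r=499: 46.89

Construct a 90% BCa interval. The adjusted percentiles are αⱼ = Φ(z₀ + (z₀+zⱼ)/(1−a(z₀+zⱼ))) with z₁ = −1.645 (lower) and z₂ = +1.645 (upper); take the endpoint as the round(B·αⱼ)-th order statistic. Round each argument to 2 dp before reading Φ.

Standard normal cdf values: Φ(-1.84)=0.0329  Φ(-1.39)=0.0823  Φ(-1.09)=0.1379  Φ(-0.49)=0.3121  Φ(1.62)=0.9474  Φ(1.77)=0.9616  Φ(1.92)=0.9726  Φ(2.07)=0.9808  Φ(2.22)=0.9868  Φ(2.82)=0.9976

(40.66, 45.95)

Lower: z₀ + z₁ = 0.269 + (-1.645) = -1.376; 1 − a(z₀+z₁) = 1 − (0.011)(-1.376) = 1.0151; argument = 0.269 + (-1.376)/1.0151 = -1.0865 → -1.09.
α₁ = Φ(-1.09) = 0.1379; rank = round(500 × 0.1379) = 69; θ*₍69₎ = 40.66.
Upper: z₀ + z₂ = 1.914; 1 − a(z₀+z₂) = 0.9789; argument = 2.2242 → 2.22; α₂ = 0.9868; rank = 493; θ*₍493₎ = 45.95.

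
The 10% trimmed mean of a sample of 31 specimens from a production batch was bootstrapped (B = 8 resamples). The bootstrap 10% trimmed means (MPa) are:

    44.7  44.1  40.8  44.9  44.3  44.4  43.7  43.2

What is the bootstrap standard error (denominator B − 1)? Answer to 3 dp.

Bootstrap SE is the standard deviation of the 8 replicate 10% trimmed means.
Mean of replicates: (44.7 + 44.1 + 40.8 + 44.9 + 44.3 + 44.4 + 43.7 + 43.2) / 8 = 350.1000 / 8 = 43.7625
Sum of squared deviations: (+0.9375)² + (+0.3375)² + (−2.9625)² + (+1.1375)² + (+0.5375)² + (+0.6375)² + (−0.0625)² + (−0.5625)² = 12.0788
Variance = 12.0788 / 7 = 1.7255
SE* = √1.7255

SE* = 1.314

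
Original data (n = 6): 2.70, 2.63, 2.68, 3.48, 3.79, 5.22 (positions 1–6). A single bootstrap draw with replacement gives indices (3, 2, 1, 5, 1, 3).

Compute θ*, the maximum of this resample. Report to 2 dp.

Resample values: 2.68, 2.63, 2.70, 3.79, 2.70, 2.68.
Maximum = 3.79

θ* = 3.79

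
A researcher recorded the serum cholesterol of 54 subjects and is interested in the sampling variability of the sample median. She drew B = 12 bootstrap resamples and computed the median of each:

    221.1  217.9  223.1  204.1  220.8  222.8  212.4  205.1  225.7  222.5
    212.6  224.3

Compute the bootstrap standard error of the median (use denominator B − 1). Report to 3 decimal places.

SE* = 7.415

Bootstrap SE is the standard deviation of the 12 replicate medians.
Mean of replicates: (221.1 + 217.9 + 223.1 + 204.1 + 220.8 + 222.8 + 212.4 + 205.1 + 225.7 + 222.5 + 212.6 + 224.3) / 12 = 2612.4000 / 12 = 217.7000
Sum of squared deviations: (+3.4000)² + (+0.2000)² + (+5.4000)² + (−13.6000)² + (+3.1000)² + (+5.1000)² + (−5.3000)² + (−12.6000)² + (+8.0000)² + (+4.8000)² + (−5.1000)² + (+6.6000)² = 604.8000
Variance = 604.8000 / 11 = 54.9818
SE* = √54.9818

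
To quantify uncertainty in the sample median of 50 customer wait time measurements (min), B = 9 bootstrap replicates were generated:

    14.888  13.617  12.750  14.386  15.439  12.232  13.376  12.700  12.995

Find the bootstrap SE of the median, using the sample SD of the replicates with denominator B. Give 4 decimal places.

SE* = 1.0263

Bootstrap SE is the standard deviation of the 9 replicate medians.
Mean of replicates: (14.888 + 13.617 + 12.750 + 14.386 + 15.439 + 12.232 + 13.376 + 12.700 + 12.995) / 9 = 122.38300 / 9 = 13.59811
Sum of squared deviations: (+1.28989)² + (+0.01889)² + (−0.84811)² + (+0.78789)² + (+1.84089)² + (−1.36611)² + (−0.22211)² + (−0.89811)² + (−0.60311)² = 9.47904
Variance = 9.47904 / 9 = 1.05323
SE* = √1.05323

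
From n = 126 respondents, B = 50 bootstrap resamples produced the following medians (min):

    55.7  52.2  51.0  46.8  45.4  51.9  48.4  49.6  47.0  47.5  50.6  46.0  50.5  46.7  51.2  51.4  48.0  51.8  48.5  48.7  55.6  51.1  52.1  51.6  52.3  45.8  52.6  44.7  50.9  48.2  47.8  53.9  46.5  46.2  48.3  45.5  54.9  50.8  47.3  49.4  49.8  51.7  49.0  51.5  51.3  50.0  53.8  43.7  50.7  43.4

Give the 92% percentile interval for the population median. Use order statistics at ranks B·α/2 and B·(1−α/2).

Sorted replicates: 43.4, 43.7, 44.7, 45.4, 45.5, 45.8, 46.0, 46.2, 46.5, 46.7, 46.8, 47.0, 47.3, 47.5, 47.8, 48.0, 48.2, 48.3, 48.4, 48.5, 48.7, 49.0, 49.4, 49.6, 49.8, 50.0, 50.5, 50.6, 50.7, 50.8, 50.9, 51.0, 51.1, 51.2, 51.3, 51.4, 51.5, 51.6, 51.7, 51.8, 51.9, 52.1, 52.2, 52.3, 52.6, 53.8, 53.9, 54.9, 55.6, 55.7
α = 0.08; lower rank = 50 × 0.040 = 2; upper rank = 50 × 0.960 = 48.
The 2nd smallest replicate is 43.7; the 48th is 54.9.

(43.7, 54.9)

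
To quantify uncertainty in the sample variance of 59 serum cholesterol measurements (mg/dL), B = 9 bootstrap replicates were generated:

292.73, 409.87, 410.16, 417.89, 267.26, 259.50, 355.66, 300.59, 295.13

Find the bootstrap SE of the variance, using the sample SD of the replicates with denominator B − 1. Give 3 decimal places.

Bootstrap SE is the standard deviation of the 9 replicate variances.
Mean of replicates: (292.73 + 409.87 + 410.16 + 417.89 + 267.26 + 259.50 + 355.66 + 300.59 + 295.13) / 9 = 3008.7900 / 9 = 334.3100
Sum of squared deviations: (−41.5800)² + (+75.5600)² + (+75.8500)² + (+83.5800)² + (−67.0500)² + (−74.8100)² + (+21.3500)² + (−33.7200)² + (−39.1800)² = 33397.2208
Variance = 33397.2208 / 8 = 4174.6526
SE* = √4174.6526

SE* = 64.612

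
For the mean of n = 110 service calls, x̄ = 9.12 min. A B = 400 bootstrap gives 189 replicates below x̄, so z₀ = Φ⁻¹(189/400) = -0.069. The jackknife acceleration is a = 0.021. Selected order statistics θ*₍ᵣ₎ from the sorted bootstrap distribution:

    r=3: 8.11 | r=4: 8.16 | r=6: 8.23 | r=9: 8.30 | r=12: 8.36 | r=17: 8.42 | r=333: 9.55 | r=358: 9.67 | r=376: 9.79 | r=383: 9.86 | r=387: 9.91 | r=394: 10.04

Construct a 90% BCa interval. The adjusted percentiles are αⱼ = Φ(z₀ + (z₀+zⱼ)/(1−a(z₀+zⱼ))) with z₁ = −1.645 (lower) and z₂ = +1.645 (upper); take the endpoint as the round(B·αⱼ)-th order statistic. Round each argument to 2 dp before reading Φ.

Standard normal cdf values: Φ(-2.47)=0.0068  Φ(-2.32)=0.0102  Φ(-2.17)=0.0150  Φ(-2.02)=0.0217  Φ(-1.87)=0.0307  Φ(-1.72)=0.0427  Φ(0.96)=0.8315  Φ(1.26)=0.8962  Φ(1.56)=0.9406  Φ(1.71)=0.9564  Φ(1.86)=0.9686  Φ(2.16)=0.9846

(8.42, 9.79)

Lower: z₀ + z₁ = -0.069 + (-1.645) = -1.714; 1 − a(z₀+z₁) = 1 − (0.021)(-1.714) = 1.0360; argument = -0.069 + (-1.714)/1.0360 = -1.7234 → -1.72.
α₁ = Φ(-1.72) = 0.0427; rank = round(400 × 0.0427) = 17; θ*₍17₎ = 8.42.
Upper: z₀ + z₂ = 1.576; 1 − a(z₀+z₂) = 0.9669; argument = 1.5609 → 1.56; α₂ = 0.9406; rank = 376; θ*₍376₎ = 9.79.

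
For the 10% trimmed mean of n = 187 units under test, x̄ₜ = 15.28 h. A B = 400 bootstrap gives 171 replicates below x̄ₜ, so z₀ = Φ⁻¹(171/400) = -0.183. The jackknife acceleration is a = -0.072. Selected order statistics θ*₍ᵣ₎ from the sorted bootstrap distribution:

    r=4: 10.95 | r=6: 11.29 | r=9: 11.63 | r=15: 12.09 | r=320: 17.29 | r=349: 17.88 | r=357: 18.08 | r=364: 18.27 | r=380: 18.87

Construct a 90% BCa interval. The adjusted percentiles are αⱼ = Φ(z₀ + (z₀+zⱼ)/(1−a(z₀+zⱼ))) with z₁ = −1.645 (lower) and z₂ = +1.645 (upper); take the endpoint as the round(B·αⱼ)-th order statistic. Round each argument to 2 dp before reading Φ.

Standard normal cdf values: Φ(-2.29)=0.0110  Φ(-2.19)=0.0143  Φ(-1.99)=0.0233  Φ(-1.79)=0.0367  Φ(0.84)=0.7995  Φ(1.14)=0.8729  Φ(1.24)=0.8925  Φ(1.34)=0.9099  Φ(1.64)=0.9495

(10.95, 17.88)

Lower: z₀ + z₁ = -0.183 + (-1.645) = -1.828; 1 − a(z₀+z₁) = 1 − (-0.072)(-1.828) = 0.8684; argument = -0.183 + (-1.828)/0.8684 = -2.2881 → -2.29.
α₁ = Φ(-2.29) = 0.0110; rank = round(400 × 0.0110) = 4; θ*₍4₎ = 10.95.
Upper: z₀ + z₂ = 1.462; 1 − a(z₀+z₂) = 1.1053; argument = 1.1398 → 1.14; α₂ = 0.8729; rank = 349; θ*₍349₎ = 17.88.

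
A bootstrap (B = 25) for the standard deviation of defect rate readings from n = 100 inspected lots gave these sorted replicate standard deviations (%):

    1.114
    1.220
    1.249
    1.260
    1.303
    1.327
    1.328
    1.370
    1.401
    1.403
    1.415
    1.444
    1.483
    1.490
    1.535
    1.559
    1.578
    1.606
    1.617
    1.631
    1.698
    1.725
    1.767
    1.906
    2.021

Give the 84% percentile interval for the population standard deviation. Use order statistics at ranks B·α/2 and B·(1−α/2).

α = 0.16; lower rank = 25 × 0.080 = 2; upper rank = 25 × 0.920 = 23.
The 2nd smallest replicate is 1.220; the 23rd is 1.767.

(1.220, 1.767)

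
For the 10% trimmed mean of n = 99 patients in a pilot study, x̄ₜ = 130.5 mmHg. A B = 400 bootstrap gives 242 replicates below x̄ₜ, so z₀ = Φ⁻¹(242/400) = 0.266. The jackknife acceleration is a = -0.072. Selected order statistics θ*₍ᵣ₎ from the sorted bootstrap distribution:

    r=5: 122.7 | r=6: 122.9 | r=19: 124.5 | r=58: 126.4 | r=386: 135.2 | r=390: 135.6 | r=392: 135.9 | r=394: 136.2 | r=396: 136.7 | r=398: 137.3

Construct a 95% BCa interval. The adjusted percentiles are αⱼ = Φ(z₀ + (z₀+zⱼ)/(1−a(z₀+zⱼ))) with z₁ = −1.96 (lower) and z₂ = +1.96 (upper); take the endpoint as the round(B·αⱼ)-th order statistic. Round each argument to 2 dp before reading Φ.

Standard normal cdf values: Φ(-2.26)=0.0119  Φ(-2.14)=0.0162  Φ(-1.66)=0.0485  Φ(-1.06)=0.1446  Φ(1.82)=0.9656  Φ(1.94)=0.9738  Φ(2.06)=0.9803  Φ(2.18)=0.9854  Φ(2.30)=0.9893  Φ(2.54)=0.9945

(124.5, 136.2)

Lower: z₀ + z₁ = 0.266 + (-1.960) = -1.694; 1 − a(z₀+z₁) = 1 − (-0.072)(-1.694) = 0.8780; argument = 0.266 + (-1.694)/0.8780 = -1.6633 → -1.66.
α₁ = Φ(-1.66) = 0.0485; rank = round(400 × 0.0485) = 19; θ*₍19₎ = 124.5.
Upper: z₀ + z₂ = 2.226; 1 − a(z₀+z₂) = 1.1603; argument = 2.1845 → 2.18; α₂ = 0.9854; rank = 394; θ*₍394₎ = 136.2.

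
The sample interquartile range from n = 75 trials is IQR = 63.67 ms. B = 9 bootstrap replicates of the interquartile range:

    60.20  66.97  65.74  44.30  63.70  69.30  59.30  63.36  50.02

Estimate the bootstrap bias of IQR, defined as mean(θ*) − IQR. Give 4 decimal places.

mean(θ*) = (60.20 + 66.97 + 65.74 + 44.30 + 63.70 + 69.30 + 59.30 + 63.36 + 50.02) / 9 = 60.32111
bias = 60.32111 − 63.67

bias = −3.3489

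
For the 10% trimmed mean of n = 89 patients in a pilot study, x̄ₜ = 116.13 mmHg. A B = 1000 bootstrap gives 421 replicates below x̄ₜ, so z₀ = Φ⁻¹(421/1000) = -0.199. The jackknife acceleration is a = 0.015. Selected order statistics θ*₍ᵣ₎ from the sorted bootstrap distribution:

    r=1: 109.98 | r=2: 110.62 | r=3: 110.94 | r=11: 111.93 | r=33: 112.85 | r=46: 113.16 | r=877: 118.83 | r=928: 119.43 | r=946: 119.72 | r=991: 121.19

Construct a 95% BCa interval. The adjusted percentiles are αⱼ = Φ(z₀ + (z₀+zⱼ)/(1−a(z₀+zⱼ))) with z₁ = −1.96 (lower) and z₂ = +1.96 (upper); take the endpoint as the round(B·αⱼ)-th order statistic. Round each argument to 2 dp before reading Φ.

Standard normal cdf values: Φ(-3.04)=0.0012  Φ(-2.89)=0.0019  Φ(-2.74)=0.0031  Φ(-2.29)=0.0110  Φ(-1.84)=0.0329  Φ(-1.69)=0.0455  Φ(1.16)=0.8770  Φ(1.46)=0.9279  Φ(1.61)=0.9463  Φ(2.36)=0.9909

Lower: z₀ + z₁ = -0.199 + (-1.960) = -2.159; 1 − a(z₀+z₁) = 1 − (0.015)(-2.159) = 1.0324; argument = -0.199 + (-2.159)/1.0324 = -2.2903 → -2.29.
α₁ = Φ(-2.29) = 0.0110; rank = round(1000 × 0.0110) = 11; θ*₍11₎ = 111.93.
Upper: z₀ + z₂ = 1.761; 1 − a(z₀+z₂) = 0.9736; argument = 1.6098 → 1.61; α₂ = 0.9463; rank = 946; θ*₍946₎ = 119.72.

(111.93, 119.72)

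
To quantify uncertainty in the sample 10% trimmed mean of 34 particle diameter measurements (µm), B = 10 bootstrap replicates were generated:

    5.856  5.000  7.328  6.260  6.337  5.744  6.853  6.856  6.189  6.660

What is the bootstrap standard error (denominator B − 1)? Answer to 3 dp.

Bootstrap SE is the standard deviation of the 10 replicate 10% trimmed means.
Mean of replicates: (5.856 + 5.000 + 7.328 + 6.260 + 6.337 + 5.744 + 6.853 + 6.856 + 6.189 + 6.660) / 10 = 63.0830 / 10 = 6.3083
Sum of squared deviations: (−0.4523)² + (−1.3083)² + (+1.0197)² + (−0.0483)² + (+0.0287)² + (−0.5643)² + (+0.5447)² + (+0.5477)² + (−0.1193)² + (+0.3517)² = 4.0122
Variance = 4.0122 / 9 = 0.4458
SE* = √0.4458

SE* = 0.668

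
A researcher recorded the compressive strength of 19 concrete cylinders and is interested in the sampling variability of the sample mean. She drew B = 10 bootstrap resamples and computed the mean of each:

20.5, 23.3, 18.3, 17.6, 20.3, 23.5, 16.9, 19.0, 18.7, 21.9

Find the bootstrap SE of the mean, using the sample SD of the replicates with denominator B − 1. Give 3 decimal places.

Bootstrap SE is the standard deviation of the 10 replicate means.
Mean of replicates: (20.5 + 23.3 + 18.3 + 17.6 + 20.3 + 23.5 + 16.9 + 19.0 + 18.7 + 21.9) / 10 = 200.0000 / 10 = 20.0000
Sum of squared deviations: (+0.5000)² + (+3.3000)² + (−1.7000)² + (−2.4000)² + (+0.3000)² + (+3.5000)² + (−3.1000)² + (−1.0000)² + (−1.3000)² + (+1.9000)² = 48.0400
Variance = 48.0400 / 9 = 5.3378
SE* = √5.3378

SE* = 2.310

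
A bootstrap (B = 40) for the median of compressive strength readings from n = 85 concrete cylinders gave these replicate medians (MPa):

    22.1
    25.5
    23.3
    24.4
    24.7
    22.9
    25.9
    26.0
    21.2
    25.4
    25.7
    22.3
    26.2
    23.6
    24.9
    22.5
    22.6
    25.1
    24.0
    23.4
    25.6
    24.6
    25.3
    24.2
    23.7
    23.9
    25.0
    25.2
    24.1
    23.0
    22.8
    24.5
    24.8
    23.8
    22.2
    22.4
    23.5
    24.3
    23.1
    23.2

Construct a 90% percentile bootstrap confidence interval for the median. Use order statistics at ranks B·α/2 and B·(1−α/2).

(22.1, 25.9)

Sorted replicates: 21.2, 22.1, 22.2, 22.3, 22.4, 22.5, 22.6, 22.8, 22.9, 23.0, 23.1, 23.2, 23.3, 23.4, 23.5, 23.6, 23.7, 23.8, 23.9, 24.0, 24.1, 24.2, 24.3, 24.4, 24.5, 24.6, 24.7, 24.8, 24.9, 25.0, 25.1, 25.2, 25.3, 25.4, 25.5, 25.6, 25.7, 25.9, 26.0, 26.2
α = 0.10; lower rank = 40 × 0.050 = 2; upper rank = 40 × 0.950 = 38.
The 2nd smallest replicate is 22.1; the 38th is 25.9.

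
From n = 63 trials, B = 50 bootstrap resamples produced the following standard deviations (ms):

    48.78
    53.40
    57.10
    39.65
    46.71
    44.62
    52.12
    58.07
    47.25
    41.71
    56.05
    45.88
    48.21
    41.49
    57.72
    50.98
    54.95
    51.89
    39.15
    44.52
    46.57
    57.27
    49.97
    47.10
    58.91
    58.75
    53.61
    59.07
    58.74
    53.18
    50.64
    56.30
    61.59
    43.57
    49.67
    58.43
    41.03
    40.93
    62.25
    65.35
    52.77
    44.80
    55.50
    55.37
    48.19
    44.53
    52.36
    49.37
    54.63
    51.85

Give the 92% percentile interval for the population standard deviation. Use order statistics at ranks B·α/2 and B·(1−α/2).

(39.65, 61.59)

Sorted replicates: 39.15, 39.65, 40.93, 41.03, 41.49, 41.71, 43.57, 44.52, 44.53, 44.62, 44.80, 45.88, 46.57, 46.71, 47.10, 47.25, 48.19, 48.21, 48.78, 49.37, 49.67, 49.97, 50.64, 50.98, 51.85, 51.89, 52.12, 52.36, 52.77, 53.18, 53.40, 53.61, 54.63, 54.95, 55.37, 55.50, 56.05, 56.30, 57.10, 57.27, 57.72, 58.07, 58.43, 58.74, 58.75, 58.91, 59.07, 61.59, 62.25, 65.35
α = 0.08; lower rank = 50 × 0.040 = 2; upper rank = 50 × 0.960 = 48.
The 2nd smallest replicate is 39.65; the 48th is 61.59.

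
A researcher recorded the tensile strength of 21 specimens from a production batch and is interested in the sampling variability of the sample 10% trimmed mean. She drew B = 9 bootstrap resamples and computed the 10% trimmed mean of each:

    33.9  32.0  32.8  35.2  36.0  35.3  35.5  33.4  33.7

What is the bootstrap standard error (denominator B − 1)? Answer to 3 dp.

Bootstrap SE is the standard deviation of the 9 replicate 10% trimmed means.
Mean of replicates: (33.9 + 32.0 + 32.8 + 35.2 + 36.0 + 35.3 + 35.5 + 33.4 + 33.7) / 9 = 307.8000 / 9 = 34.2000
Sum of squared deviations: (−0.3000)² + (−2.2000)² + (−1.4000)² + (+1.0000)² + (+1.8000)² + (+1.1000)² + (+1.3000)² + (−0.8000)² + (−0.5000)² = 14.9200
Variance = 14.9200 / 8 = 1.8650
SE* = √1.8650

SE* = 1.366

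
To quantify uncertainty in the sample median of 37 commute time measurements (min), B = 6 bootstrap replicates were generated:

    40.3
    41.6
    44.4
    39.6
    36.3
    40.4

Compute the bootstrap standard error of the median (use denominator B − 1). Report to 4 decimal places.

SE* = 2.6417

Bootstrap SE is the standard deviation of the 6 replicate medians.
Mean of replicates: (40.3 + 41.6 + 44.4 + 39.6 + 36.3 + 40.4) / 6 = 242.60000 / 6 = 40.43333
Sum of squared deviations: (−0.13333)² + (+1.16667)² + (+3.96667)² + (−0.83333)² + (−4.13333)² + (−0.03333)² = 34.89333
Variance = 34.89333 / 5 = 6.97867
SE* = √6.97867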